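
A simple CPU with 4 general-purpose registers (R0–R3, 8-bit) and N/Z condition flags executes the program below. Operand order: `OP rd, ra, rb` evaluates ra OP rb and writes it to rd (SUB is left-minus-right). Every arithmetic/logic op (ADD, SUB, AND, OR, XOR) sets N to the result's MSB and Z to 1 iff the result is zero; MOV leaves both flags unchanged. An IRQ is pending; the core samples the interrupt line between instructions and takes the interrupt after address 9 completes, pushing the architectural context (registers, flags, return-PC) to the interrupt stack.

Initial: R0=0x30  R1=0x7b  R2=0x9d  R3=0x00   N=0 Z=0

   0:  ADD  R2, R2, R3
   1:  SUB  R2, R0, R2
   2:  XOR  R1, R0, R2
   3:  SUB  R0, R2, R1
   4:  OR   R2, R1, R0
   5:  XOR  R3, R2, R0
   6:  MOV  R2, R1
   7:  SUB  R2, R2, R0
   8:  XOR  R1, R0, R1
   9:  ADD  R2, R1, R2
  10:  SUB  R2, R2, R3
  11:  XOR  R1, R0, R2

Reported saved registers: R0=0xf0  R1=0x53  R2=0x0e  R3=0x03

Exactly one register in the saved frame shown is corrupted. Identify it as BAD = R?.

after  0: R0=0x30 R1=0x7b R2=0x9d R3=0x00  N=1 Z=0
after  1: R0=0x30 R1=0x7b R2=0x93 R3=0x00  N=1 Z=0
after  2: R0=0x30 R1=0xa3 R2=0x93 R3=0x00  N=1 Z=0
after  3: R0=0xf0 R1=0xa3 R2=0x93 R3=0x00  N=1 Z=0
after  4: R0=0xf0 R1=0xa3 R2=0xf3 R3=0x00  N=1 Z=0
after  5: R0=0xf0 R1=0xa3 R2=0xf3 R3=0x03  N=0 Z=0
after  6: R0=0xf0 R1=0xa3 R2=0xa3 R3=0x03  N=0 Z=0
after  7: R0=0xf0 R1=0xa3 R2=0xb3 R3=0x03  N=1 Z=0
after  8: R0=0xf0 R1=0x53 R2=0xb3 R3=0x03  N=0 Z=0
after  9: R0=0xf0 R1=0x53 R2=0x06 R3=0x03  N=0 Z=0
-- IRQ taken; context saved, return-PC = 10 --
mismatch: R2: reported 0x0e vs actual 0x06

BAD = R2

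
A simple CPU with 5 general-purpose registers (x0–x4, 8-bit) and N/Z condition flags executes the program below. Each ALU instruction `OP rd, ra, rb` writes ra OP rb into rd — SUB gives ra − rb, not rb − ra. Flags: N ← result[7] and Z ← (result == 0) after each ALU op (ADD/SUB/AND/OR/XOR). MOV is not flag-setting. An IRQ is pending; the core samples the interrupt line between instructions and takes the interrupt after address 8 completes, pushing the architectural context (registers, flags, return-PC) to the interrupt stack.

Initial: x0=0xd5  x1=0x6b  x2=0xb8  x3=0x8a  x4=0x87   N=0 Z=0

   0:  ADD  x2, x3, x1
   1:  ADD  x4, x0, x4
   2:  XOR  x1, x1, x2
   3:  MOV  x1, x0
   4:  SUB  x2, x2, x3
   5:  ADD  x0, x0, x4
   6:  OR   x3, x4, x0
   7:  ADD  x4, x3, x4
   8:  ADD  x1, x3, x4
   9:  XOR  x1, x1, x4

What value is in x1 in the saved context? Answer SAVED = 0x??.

SAVED = 0x56

after  0: x0=0xd5 x1=0x6b x2=0xf5 x3=0x8a x4=0x87  N=1 Z=0
after  1: x0=0xd5 x1=0x6b x2=0xf5 x3=0x8a x4=0x5c  N=0 Z=0
after  2: x0=0xd5 x1=0x9e x2=0xf5 x3=0x8a x4=0x5c  N=1 Z=0
after  3: x0=0xd5 x1=0xd5 x2=0xf5 x3=0x8a x4=0x5c  N=1 Z=0
after  4: x0=0xd5 x1=0xd5 x2=0x6b x3=0x8a x4=0x5c  N=0 Z=0
after  5: x0=0x31 x1=0xd5 x2=0x6b x3=0x8a x4=0x5c  N=0 Z=0
after  6: x0=0x31 x1=0xd5 x2=0x6b x3=0x7d x4=0x5c  N=0 Z=0
after  7: x0=0x31 x1=0xd5 x2=0x6b x3=0x7d x4=0xd9  N=1 Z=0
after  8: x0=0x31 x1=0x56 x2=0x6b x3=0x7d x4=0xd9  N=0 Z=0
-- IRQ taken; context saved, return-PC = 9 --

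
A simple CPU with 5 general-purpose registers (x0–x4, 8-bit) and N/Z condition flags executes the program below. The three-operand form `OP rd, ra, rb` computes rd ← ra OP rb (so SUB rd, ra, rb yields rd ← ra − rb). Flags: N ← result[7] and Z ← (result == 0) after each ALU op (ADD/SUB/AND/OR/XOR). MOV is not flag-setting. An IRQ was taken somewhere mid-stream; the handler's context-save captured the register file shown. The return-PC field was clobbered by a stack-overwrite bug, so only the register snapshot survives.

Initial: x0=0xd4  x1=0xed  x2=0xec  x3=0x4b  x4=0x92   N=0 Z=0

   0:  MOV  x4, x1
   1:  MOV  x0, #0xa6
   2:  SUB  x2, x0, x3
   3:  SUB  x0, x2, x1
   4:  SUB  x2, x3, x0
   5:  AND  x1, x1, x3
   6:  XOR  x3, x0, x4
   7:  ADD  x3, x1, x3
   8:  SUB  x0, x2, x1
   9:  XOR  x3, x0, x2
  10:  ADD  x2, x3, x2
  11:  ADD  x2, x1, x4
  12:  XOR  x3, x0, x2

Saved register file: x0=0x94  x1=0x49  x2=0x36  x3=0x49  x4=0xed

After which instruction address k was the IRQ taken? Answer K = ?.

K = 11

after  0: x0=0xd4 x1=0xed x2=0xec x3=0x4b x4=0xed  N=0 Z=0
after  1: x0=0xa6 x1=0xed x2=0xec x3=0x4b x4=0xed  N=0 Z=0
after  2: x0=0xa6 x1=0xed x2=0x5b x3=0x4b x4=0xed  N=0 Z=0
after  3: x0=0x6e x1=0xed x2=0x5b x3=0x4b x4=0xed  N=0 Z=0
after  4: x0=0x6e x1=0xed x2=0xdd x3=0x4b x4=0xed  N=1 Z=0
after  5: x0=0x6e x1=0x49 x2=0xdd x3=0x4b x4=0xed  N=0 Z=0
after  6: x0=0x6e x1=0x49 x2=0xdd x3=0x83 x4=0xed  N=1 Z=0
after  7: x0=0x6e x1=0x49 x2=0xdd x3=0xcc x4=0xed  N=1 Z=0
after  8: x0=0x94 x1=0x49 x2=0xdd x3=0xcc x4=0xed  N=1 Z=0
after  9: x0=0x94 x1=0x49 x2=0xdd x3=0x49 x4=0xed  N=0 Z=0
after 10: x0=0x94 x1=0x49 x2=0x26 x3=0x49 x4=0xed  N=0 Z=0
after 11: x0=0x94 x1=0x49 x2=0x36 x3=0x49 x4=0xed  N=0 Z=0
-- IRQ taken; context saved, return-PC = 12 --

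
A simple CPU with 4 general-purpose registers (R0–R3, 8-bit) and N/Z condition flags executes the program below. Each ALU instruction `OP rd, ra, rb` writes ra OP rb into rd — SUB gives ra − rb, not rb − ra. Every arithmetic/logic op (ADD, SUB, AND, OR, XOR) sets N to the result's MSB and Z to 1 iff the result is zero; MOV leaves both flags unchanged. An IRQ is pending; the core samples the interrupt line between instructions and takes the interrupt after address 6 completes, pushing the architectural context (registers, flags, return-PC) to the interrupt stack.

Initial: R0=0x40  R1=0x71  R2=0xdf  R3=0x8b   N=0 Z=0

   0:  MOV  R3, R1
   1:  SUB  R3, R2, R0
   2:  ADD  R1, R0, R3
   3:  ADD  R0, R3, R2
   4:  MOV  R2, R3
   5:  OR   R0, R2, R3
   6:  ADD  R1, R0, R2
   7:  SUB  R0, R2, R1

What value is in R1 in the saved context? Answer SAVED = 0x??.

after  0: R0=0x40 R1=0x71 R2=0xdf R3=0x71  N=0 Z=0
after  1: R0=0x40 R1=0x71 R2=0xdf R3=0x9f  N=1 Z=0
after  2: R0=0x40 R1=0xdf R2=0xdf R3=0x9f  N=1 Z=0
after  3: R0=0x7e R1=0xdf R2=0xdf R3=0x9f  N=0 Z=0
after  4: R0=0x7e R1=0xdf R2=0x9f R3=0x9f  N=0 Z=0
after  5: R0=0x9f R1=0xdf R2=0x9f R3=0x9f  N=1 Z=0
after  6: R0=0x9f R1=0x3e R2=0x9f R3=0x9f  N=0 Z=0
-- IRQ taken; context saved, return-PC = 7 --

SAVED = 0x3e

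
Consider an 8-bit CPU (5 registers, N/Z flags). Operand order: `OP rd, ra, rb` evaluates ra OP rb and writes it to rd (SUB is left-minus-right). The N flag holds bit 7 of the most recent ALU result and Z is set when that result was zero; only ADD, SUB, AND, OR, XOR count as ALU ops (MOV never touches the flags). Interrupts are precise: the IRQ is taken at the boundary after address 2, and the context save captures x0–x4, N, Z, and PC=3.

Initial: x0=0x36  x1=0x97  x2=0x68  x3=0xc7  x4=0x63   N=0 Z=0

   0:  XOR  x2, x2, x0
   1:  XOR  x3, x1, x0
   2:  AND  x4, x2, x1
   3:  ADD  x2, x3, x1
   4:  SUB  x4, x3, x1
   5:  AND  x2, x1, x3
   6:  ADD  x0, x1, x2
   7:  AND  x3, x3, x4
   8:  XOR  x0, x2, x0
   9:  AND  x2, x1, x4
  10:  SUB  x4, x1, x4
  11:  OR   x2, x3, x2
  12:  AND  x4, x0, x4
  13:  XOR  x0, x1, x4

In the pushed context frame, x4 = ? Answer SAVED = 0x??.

after  0: x0=0x36 x1=0x97 x2=0x5e x3=0xc7 x4=0x63  N=0 Z=0
after  1: x0=0x36 x1=0x97 x2=0x5e x3=0xa1 x4=0x63  N=1 Z=0
after  2: x0=0x36 x1=0x97 x2=0x5e x3=0xa1 x4=0x16  N=0 Z=0
-- IRQ taken; context saved, return-PC = 3 --

SAVED = 0x16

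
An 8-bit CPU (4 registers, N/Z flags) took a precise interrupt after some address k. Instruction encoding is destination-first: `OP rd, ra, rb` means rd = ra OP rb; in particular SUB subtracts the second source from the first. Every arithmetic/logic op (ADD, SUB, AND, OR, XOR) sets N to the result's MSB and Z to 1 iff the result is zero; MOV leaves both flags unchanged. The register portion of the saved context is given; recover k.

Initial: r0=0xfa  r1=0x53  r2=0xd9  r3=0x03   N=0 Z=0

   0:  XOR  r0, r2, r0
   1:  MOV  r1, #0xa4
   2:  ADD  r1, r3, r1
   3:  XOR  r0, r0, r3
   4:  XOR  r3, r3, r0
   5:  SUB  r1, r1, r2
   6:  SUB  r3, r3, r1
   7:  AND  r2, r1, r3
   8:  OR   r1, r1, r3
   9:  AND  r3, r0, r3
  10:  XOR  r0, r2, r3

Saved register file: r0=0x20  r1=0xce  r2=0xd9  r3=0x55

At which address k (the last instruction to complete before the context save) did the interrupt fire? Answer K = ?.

K = 6

after  0: r0=0x23 r1=0x53 r2=0xd9 r3=0x03  N=0 Z=0
after  1: r0=0x23 r1=0xa4 r2=0xd9 r3=0x03  N=0 Z=0
after  2: r0=0x23 r1=0xa7 r2=0xd9 r3=0x03  N=1 Z=0
after  3: r0=0x20 r1=0xa7 r2=0xd9 r3=0x03  N=0 Z=0
after  4: r0=0x20 r1=0xa7 r2=0xd9 r3=0x23  N=0 Z=0
after  5: r0=0x20 r1=0xce r2=0xd9 r3=0x23  N=1 Z=0
after  6: r0=0x20 r1=0xce r2=0xd9 r3=0x55  N=0 Z=0
-- IRQ taken; context saved, return-PC = 7 --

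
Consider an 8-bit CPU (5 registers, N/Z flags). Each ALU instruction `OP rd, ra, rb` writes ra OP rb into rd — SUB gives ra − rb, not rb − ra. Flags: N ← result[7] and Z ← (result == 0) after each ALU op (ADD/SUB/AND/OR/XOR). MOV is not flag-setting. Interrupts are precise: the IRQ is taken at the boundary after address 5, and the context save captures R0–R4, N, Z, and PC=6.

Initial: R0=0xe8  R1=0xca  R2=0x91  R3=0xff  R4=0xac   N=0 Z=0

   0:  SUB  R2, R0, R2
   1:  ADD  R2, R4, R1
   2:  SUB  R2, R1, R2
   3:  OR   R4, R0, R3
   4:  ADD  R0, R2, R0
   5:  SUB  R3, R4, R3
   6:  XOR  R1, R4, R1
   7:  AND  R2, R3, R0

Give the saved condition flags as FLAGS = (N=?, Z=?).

FLAGS = (N=0, Z=1)

after  0: R0=0xe8 R1=0xca R2=0x57 R3=0xff R4=0xac  N=0 Z=0
after  1: R0=0xe8 R1=0xca R2=0x76 R3=0xff R4=0xac  N=0 Z=0
after  2: R0=0xe8 R1=0xca R2=0x54 R3=0xff R4=0xac  N=0 Z=0
after  3: R0=0xe8 R1=0xca R2=0x54 R3=0xff R4=0xff  N=1 Z=0
after  4: R0=0x3c R1=0xca R2=0x54 R3=0xff R4=0xff  N=0 Z=0
after  5: R0=0x3c R1=0xca R2=0x54 R3=0x00 R4=0xff  N=0 Z=1
-- IRQ taken; context saved, return-PC = 6 --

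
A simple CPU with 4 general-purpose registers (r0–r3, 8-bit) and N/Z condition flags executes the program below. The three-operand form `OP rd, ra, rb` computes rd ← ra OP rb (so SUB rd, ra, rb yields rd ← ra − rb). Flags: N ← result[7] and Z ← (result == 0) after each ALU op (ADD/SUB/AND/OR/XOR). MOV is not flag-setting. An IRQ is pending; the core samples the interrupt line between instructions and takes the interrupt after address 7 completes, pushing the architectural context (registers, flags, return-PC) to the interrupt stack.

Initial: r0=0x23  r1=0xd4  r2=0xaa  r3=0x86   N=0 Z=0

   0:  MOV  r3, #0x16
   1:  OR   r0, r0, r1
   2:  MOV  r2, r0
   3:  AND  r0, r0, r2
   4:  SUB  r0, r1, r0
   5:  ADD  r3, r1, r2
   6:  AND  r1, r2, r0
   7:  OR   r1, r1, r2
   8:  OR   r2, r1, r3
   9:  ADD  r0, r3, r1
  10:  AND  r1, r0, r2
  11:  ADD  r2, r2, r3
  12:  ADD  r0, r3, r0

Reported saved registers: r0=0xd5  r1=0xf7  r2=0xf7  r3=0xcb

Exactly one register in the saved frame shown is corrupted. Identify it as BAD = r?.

after  0: r0=0x23 r1=0xd4 r2=0xaa r3=0x16  N=0 Z=0
after  1: r0=0xf7 r1=0xd4 r2=0xaa r3=0x16  N=1 Z=0
after  2: r0=0xf7 r1=0xd4 r2=0xf7 r3=0x16  N=1 Z=0
after  3: r0=0xf7 r1=0xd4 r2=0xf7 r3=0x16  N=1 Z=0
after  4: r0=0xdd r1=0xd4 r2=0xf7 r3=0x16  N=1 Z=0
after  5: r0=0xdd r1=0xd4 r2=0xf7 r3=0xcb  N=1 Z=0
after  6: r0=0xdd r1=0xd5 r2=0xf7 r3=0xcb  N=1 Z=0
after  7: r0=0xdd r1=0xf7 r2=0xf7 r3=0xcb  N=1 Z=0
-- IRQ taken; context saved, return-PC = 8 --
mismatch: r0: reported 0xd5 vs actual 0xdd

BAD = r0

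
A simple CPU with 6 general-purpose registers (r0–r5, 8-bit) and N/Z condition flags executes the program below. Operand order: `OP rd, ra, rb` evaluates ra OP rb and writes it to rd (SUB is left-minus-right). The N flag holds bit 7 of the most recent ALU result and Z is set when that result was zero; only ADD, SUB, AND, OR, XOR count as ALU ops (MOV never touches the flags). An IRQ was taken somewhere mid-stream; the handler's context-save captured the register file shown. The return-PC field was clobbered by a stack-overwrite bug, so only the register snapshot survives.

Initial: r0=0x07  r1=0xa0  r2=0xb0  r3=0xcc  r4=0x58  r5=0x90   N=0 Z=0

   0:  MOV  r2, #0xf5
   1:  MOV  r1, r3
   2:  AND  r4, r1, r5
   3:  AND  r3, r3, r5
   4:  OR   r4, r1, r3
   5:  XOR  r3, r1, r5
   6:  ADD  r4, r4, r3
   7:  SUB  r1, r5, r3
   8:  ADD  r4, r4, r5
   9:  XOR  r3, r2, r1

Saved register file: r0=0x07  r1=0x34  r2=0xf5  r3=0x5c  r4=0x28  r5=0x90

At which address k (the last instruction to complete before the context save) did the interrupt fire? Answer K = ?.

K = 7

after  0: r0=0x07 r1=0xa0 r2=0xf5 r3=0xcc r4=0x58 r5=0x90  N=0 Z=0
after  1: r0=0x07 r1=0xcc r2=0xf5 r3=0xcc r4=0x58 r5=0x90  N=0 Z=0
after  2: r0=0x07 r1=0xcc r2=0xf5 r3=0xcc r4=0x80 r5=0x90  N=1 Z=0
after  3: r0=0x07 r1=0xcc r2=0xf5 r3=0x80 r4=0x80 r5=0x90  N=1 Z=0
after  4: r0=0x07 r1=0xcc r2=0xf5 r3=0x80 r4=0xcc r5=0x90  N=1 Z=0
after  5: r0=0x07 r1=0xcc r2=0xf5 r3=0x5c r4=0xcc r5=0x90  N=0 Z=0
after  6: r0=0x07 r1=0xcc r2=0xf5 r3=0x5c r4=0x28 r5=0x90  N=0 Z=0
after  7: r0=0x07 r1=0x34 r2=0xf5 r3=0x5c r4=0x28 r5=0x90  N=0 Z=0
-- IRQ taken; context saved, return-PC = 8 --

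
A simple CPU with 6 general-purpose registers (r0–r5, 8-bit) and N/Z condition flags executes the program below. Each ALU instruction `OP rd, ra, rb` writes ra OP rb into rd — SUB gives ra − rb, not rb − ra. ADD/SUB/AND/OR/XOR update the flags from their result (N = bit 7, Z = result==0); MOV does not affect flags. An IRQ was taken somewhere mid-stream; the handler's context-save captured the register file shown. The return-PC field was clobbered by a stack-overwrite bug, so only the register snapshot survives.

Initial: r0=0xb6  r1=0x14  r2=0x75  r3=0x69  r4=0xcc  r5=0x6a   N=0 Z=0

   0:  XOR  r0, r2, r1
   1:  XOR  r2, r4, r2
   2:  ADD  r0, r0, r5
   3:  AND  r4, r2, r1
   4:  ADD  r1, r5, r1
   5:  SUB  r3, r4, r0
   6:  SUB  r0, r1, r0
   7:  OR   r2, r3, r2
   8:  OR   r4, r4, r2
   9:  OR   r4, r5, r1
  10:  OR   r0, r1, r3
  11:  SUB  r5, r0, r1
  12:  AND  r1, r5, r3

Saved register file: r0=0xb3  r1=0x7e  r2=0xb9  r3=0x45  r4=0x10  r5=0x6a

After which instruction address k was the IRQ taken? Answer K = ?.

after  0: r0=0x61 r1=0x14 r2=0x75 r3=0x69 r4=0xcc r5=0x6a  N=0 Z=0
after  1: r0=0x61 r1=0x14 r2=0xb9 r3=0x69 r4=0xcc r5=0x6a  N=1 Z=0
after  2: r0=0xcb r1=0x14 r2=0xb9 r3=0x69 r4=0xcc r5=0x6a  N=1 Z=0
after  3: r0=0xcb r1=0x14 r2=0xb9 r3=0x69 r4=0x10 r5=0x6a  N=0 Z=0
after  4: r0=0xcb r1=0x7e r2=0xb9 r3=0x69 r4=0x10 r5=0x6a  N=0 Z=0
after  5: r0=0xcb r1=0x7e r2=0xb9 r3=0x45 r4=0x10 r5=0x6a  N=0 Z=0
after  6: r0=0xb3 r1=0x7e r2=0xb9 r3=0x45 r4=0x10 r5=0x6a  N=1 Z=0
-- IRQ taken; context saved, return-PC = 7 --

K = 6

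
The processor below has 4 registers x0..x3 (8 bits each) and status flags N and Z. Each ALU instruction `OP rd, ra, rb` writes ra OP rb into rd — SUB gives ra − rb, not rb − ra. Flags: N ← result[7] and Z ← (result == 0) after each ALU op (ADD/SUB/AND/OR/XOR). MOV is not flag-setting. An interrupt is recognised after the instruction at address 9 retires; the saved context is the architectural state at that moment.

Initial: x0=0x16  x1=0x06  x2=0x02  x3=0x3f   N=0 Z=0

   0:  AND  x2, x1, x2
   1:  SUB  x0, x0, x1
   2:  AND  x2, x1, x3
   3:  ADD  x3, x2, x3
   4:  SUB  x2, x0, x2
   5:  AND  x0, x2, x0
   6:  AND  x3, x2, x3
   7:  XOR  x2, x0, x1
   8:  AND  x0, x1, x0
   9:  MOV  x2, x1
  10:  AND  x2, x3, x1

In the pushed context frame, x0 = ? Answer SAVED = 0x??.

after  0: x0=0x16 x1=0x06 x2=0x02 x3=0x3f  N=0 Z=0
after  1: x0=0x10 x1=0x06 x2=0x02 x3=0x3f  N=0 Z=0
after  2: x0=0x10 x1=0x06 x2=0x06 x3=0x3f  N=0 Z=0
after  3: x0=0x10 x1=0x06 x2=0x06 x3=0x45  N=0 Z=0
after  4: x0=0x10 x1=0x06 x2=0x0a x3=0x45  N=0 Z=0
after  5: x0=0x00 x1=0x06 x2=0x0a x3=0x45  N=0 Z=1
after  6: x0=0x00 x1=0x06 x2=0x0a x3=0x00  N=0 Z=1
after  7: x0=0x00 x1=0x06 x2=0x06 x3=0x00  N=0 Z=0
after  8: x0=0x00 x1=0x06 x2=0x06 x3=0x00  N=0 Z=1
after  9: x0=0x00 x1=0x06 x2=0x06 x3=0x00  N=0 Z=1
-- IRQ taken; context saved, return-PC = 10 --

SAVED = 0x00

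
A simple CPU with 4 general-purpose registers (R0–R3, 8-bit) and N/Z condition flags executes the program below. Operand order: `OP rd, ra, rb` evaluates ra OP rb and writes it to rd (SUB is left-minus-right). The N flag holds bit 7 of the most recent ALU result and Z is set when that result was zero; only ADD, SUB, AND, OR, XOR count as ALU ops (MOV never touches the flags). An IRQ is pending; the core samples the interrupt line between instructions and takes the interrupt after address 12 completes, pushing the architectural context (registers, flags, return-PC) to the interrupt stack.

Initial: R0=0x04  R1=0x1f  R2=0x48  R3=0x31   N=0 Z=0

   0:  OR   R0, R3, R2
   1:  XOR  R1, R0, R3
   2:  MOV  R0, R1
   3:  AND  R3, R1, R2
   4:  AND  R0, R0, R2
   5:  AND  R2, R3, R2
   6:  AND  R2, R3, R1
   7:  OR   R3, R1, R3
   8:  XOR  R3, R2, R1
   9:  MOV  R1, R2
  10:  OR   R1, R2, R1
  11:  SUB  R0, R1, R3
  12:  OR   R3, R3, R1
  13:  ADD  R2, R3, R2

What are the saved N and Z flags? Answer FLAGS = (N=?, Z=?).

after  0: R0=0x79 R1=0x1f R2=0x48 R3=0x31  N=0 Z=0
after  1: R0=0x79 R1=0x48 R2=0x48 R3=0x31  N=0 Z=0
after  2: R0=0x48 R1=0x48 R2=0x48 R3=0x31  N=0 Z=0
after  3: R0=0x48 R1=0x48 R2=0x48 R3=0x48  N=0 Z=0
after  4: R0=0x48 R1=0x48 R2=0x48 R3=0x48  N=0 Z=0
after  5: R0=0x48 R1=0x48 R2=0x48 R3=0x48  N=0 Z=0
after  6: R0=0x48 R1=0x48 R2=0x48 R3=0x48  N=0 Z=0
after  7: R0=0x48 R1=0x48 R2=0x48 R3=0x48  N=0 Z=0
after  8: R0=0x48 R1=0x48 R2=0x48 R3=0x00  N=0 Z=1
after  9: R0=0x48 R1=0x48 R2=0x48 R3=0x00  N=0 Z=1
after 10: R0=0x48 R1=0x48 R2=0x48 R3=0x00  N=0 Z=0
after 11: R0=0x48 R1=0x48 R2=0x48 R3=0x00  N=0 Z=0
after 12: R0=0x48 R1=0x48 R2=0x48 R3=0x48  N=0 Z=0
-- IRQ taken; context saved, return-PC = 13 --

FLAGS = (N=0, Z=0)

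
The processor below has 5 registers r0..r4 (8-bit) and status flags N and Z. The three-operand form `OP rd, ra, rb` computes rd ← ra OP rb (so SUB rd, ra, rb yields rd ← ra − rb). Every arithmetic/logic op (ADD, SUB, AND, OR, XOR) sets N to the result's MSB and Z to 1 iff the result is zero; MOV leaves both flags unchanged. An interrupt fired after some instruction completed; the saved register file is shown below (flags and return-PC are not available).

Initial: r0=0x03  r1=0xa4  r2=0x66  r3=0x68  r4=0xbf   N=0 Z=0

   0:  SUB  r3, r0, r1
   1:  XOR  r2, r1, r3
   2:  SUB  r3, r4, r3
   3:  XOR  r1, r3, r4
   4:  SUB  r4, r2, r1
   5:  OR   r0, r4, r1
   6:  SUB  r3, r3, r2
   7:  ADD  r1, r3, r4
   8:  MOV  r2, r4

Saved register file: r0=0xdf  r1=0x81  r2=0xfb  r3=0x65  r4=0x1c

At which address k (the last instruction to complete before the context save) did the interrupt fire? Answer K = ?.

K = 7

after  0: r0=0x03 r1=0xa4 r2=0x66 r3=0x5f r4=0xbf  N=0 Z=0
after  1: r0=0x03 r1=0xa4 r2=0xfb r3=0x5f r4=0xbf  N=1 Z=0
after  2: r0=0x03 r1=0xa4 r2=0xfb r3=0x60 r4=0xbf  N=0 Z=0
after  3: r0=0x03 r1=0xdf r2=0xfb r3=0x60 r4=0xbf  N=1 Z=0
after  4: r0=0x03 r1=0xdf r2=0xfb r3=0x60 r4=0x1c  N=0 Z=0
after  5: r0=0xdf r1=0xdf r2=0xfb r3=0x60 r4=0x1c  N=1 Z=0
after  6: r0=0xdf r1=0xdf r2=0xfb r3=0x65 r4=0x1c  N=0 Z=0
after  7: r0=0xdf r1=0x81 r2=0xfb r3=0x65 r4=0x1c  N=1 Z=0
-- IRQ taken; context saved, return-PC = 8 --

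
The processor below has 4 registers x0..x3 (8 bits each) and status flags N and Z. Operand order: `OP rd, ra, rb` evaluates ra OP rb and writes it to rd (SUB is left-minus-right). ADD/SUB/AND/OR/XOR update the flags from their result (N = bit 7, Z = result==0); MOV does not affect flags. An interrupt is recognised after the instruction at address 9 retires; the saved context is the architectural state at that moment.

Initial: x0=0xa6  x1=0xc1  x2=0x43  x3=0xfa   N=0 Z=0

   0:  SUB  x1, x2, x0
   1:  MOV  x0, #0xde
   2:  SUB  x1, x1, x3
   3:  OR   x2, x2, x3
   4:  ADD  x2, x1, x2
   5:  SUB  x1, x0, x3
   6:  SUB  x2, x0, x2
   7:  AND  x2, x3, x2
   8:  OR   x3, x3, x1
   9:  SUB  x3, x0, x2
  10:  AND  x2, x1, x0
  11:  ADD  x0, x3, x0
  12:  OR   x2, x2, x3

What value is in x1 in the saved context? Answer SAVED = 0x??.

SAVED = 0xe4

after  0: x0=0xa6 x1=0x9d x2=0x43 x3=0xfa  N=1 Z=0
after  1: x0=0xde x1=0x9d x2=0x43 x3=0xfa  N=1 Z=0
after  2: x0=0xde x1=0xa3 x2=0x43 x3=0xfa  N=1 Z=0
after  3: x0=0xde x1=0xa3 x2=0xfb x3=0xfa  N=1 Z=0
after  4: x0=0xde x1=0xa3 x2=0x9e x3=0xfa  N=1 Z=0
after  5: x0=0xde x1=0xe4 x2=0x9e x3=0xfa  N=1 Z=0
after  6: x0=0xde x1=0xe4 x2=0x40 x3=0xfa  N=0 Z=0
after  7: x0=0xde x1=0xe4 x2=0x40 x3=0xfa  N=0 Z=0
after  8: x0=0xde x1=0xe4 x2=0x40 x3=0xfe  N=1 Z=0
after  9: x0=0xde x1=0xe4 x2=0x40 x3=0x9e  N=1 Z=0
-- IRQ taken; context saved, return-PC = 10 --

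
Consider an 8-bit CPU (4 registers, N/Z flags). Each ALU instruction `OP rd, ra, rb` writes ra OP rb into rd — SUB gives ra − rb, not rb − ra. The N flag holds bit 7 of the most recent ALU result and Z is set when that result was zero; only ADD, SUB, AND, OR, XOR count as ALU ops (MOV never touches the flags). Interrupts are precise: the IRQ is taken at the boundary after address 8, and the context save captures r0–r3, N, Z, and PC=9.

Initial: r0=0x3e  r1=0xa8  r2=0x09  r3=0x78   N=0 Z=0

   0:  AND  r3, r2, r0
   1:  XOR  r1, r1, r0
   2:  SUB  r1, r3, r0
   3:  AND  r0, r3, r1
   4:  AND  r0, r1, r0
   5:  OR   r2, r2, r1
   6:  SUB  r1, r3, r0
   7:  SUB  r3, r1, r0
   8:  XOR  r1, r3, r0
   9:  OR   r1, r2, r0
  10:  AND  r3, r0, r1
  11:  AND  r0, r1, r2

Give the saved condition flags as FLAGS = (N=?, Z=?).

FLAGS = (N=1, Z=0)

after  0: r0=0x3e r1=0xa8 r2=0x09 r3=0x08  N=0 Z=0
after  1: r0=0x3e r1=0x96 r2=0x09 r3=0x08  N=1 Z=0
after  2: r0=0x3e r1=0xca r2=0x09 r3=0x08  N=1 Z=0
after  3: r0=0x08 r1=0xca r2=0x09 r3=0x08  N=0 Z=0
after  4: r0=0x08 r1=0xca r2=0x09 r3=0x08  N=0 Z=0
after  5: r0=0x08 r1=0xca r2=0xcb r3=0x08  N=1 Z=0
after  6: r0=0x08 r1=0x00 r2=0xcb r3=0x08  N=0 Z=1
after  7: r0=0x08 r1=0x00 r2=0xcb r3=0xf8  N=1 Z=0
after  8: r0=0x08 r1=0xf0 r2=0xcb r3=0xf8  N=1 Z=0
-- IRQ taken; context saved, return-PC = 9 --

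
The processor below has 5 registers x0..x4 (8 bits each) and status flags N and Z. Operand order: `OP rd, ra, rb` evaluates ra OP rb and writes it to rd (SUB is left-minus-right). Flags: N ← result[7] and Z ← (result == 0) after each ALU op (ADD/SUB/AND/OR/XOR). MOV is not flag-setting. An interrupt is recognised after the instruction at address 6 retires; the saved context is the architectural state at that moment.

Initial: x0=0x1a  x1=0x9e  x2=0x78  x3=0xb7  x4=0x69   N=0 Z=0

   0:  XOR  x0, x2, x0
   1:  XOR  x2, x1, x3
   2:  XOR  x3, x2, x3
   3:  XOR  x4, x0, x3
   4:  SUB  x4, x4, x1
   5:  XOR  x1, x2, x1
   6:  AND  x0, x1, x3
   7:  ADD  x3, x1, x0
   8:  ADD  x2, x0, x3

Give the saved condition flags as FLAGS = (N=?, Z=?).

FLAGS = (N=1, Z=0)

after  0: x0=0x62 x1=0x9e x2=0x78 x3=0xb7 x4=0x69  N=0 Z=0
after  1: x0=0x62 x1=0x9e x2=0x29 x3=0xb7 x4=0x69  N=0 Z=0
after  2: x0=0x62 x1=0x9e x2=0x29 x3=0x9e x4=0x69  N=1 Z=0
after  3: x0=0x62 x1=0x9e x2=0x29 x3=0x9e x4=0xfc  N=1 Z=0
after  4: x0=0x62 x1=0x9e x2=0x29 x3=0x9e x4=0x5e  N=0 Z=0
after  5: x0=0x62 x1=0xb7 x2=0x29 x3=0x9e x4=0x5e  N=1 Z=0
after  6: x0=0x96 x1=0xb7 x2=0x29 x3=0x9e x4=0x5e  N=1 Z=0
-- IRQ taken; context saved, return-PC = 7 --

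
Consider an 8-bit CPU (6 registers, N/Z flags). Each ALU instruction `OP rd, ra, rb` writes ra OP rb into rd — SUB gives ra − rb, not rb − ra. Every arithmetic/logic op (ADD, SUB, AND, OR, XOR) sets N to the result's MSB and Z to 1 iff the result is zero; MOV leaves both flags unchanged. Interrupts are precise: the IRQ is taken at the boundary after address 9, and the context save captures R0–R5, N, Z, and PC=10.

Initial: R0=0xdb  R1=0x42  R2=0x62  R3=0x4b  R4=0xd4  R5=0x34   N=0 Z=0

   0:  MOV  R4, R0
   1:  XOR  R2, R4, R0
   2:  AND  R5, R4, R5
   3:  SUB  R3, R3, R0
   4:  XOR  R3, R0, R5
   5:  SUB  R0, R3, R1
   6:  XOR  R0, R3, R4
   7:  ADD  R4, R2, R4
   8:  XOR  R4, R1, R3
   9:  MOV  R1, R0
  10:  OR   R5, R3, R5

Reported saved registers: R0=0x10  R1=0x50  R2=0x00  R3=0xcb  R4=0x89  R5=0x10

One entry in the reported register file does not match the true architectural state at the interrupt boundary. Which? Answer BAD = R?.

BAD = R1

after  0: R0=0xdb R1=0x42 R2=0x62 R3=0x4b R4=0xdb R5=0x34  N=0 Z=0
after  1: R0=0xdb R1=0x42 R2=0x00 R3=0x4b R4=0xdb R5=0x34  N=0 Z=1
after  2: R0=0xdb R1=0x42 R2=0x00 R3=0x4b R4=0xdb R5=0x10  N=0 Z=0
after  3: R0=0xdb R1=0x42 R2=0x00 R3=0x70 R4=0xdb R5=0x10  N=0 Z=0
after  4: R0=0xdb R1=0x42 R2=0x00 R3=0xcb R4=0xdb R5=0x10  N=1 Z=0
after  5: R0=0x89 R1=0x42 R2=0x00 R3=0xcb R4=0xdb R5=0x10  N=1 Z=0
after  6: R0=0x10 R1=0x42 R2=0x00 R3=0xcb R4=0xdb R5=0x10  N=0 Z=0
after  7: R0=0x10 R1=0x42 R2=0x00 R3=0xcb R4=0xdb R5=0x10  N=1 Z=0
after  8: R0=0x10 R1=0x42 R2=0x00 R3=0xcb R4=0x89 R5=0x10  N=1 Z=0
after  9: R0=0x10 R1=0x10 R2=0x00 R3=0xcb R4=0x89 R5=0x10  N=1 Z=0
-- IRQ taken; context saved, return-PC = 10 --
mismatch: R1: reported 0x50 vs actual 0x10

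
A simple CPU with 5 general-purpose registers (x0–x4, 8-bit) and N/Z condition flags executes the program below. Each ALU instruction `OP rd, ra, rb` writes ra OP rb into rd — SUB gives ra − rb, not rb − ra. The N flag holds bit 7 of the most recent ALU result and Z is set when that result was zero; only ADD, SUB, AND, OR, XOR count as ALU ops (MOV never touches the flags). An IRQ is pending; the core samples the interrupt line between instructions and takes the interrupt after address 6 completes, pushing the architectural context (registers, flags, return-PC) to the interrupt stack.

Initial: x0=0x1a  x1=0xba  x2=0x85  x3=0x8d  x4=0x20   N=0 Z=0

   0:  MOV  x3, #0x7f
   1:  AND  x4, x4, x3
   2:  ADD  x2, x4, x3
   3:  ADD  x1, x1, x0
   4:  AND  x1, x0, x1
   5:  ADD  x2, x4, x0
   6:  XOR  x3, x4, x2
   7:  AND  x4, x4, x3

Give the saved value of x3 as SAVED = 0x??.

SAVED = 0x1a

after  0: x0=0x1a x1=0xba x2=0x85 x3=0x7f x4=0x20  N=0 Z=0
after  1: x0=0x1a x1=0xba x2=0x85 x3=0x7f x4=0x20  N=0 Z=0
after  2: x0=0x1a x1=0xba x2=0x9f x3=0x7f x4=0x20  N=1 Z=0
after  3: x0=0x1a x1=0xd4 x2=0x9f x3=0x7f x4=0x20  N=1 Z=0
after  4: x0=0x1a x1=0x10 x2=0x9f x3=0x7f x4=0x20  N=0 Z=0
after  5: x0=0x1a x1=0x10 x2=0x3a x3=0x7f x4=0x20  N=0 Z=0
after  6: x0=0x1a x1=0x10 x2=0x3a x3=0x1a x4=0x20  N=0 Z=0
-- IRQ taken; context saved, return-PC = 7 --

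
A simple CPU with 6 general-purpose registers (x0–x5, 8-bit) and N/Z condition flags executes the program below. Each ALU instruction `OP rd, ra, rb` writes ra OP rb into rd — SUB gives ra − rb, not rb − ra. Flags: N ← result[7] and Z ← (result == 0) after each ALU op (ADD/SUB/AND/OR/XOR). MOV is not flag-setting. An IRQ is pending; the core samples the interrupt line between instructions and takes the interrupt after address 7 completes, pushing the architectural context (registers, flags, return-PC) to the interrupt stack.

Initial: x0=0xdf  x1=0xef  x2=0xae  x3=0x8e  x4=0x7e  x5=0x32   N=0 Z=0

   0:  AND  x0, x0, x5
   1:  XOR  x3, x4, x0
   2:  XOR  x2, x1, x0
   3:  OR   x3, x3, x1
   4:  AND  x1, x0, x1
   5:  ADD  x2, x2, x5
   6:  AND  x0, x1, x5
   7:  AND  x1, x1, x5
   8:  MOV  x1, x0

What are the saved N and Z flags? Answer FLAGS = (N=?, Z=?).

FLAGS = (N=0, Z=0)

after  0: x0=0x12 x1=0xef x2=0xae x3=0x8e x4=0x7e x5=0x32  N=0 Z=0
after  1: x0=0x12 x1=0xef x2=0xae x3=0x6c x4=0x7e x5=0x32  N=0 Z=0
after  2: x0=0x12 x1=0xef x2=0xfd x3=0x6c x4=0x7e x5=0x32  N=1 Z=0
after  3: x0=0x12 x1=0xef x2=0xfd x3=0xef x4=0x7e x5=0x32  N=1 Z=0
after  4: x0=0x12 x1=0x02 x2=0xfd x3=0xef x4=0x7e x5=0x32  N=0 Z=0
after  5: x0=0x12 x1=0x02 x2=0x2f x3=0xef x4=0x7e x5=0x32  N=0 Z=0
after  6: x0=0x02 x1=0x02 x2=0x2f x3=0xef x4=0x7e x5=0x32  N=0 Z=0
after  7: x0=0x02 x1=0x02 x2=0x2f x3=0xef x4=0x7e x5=0x32  N=0 Z=0
-- IRQ taken; context saved, return-PC = 8 --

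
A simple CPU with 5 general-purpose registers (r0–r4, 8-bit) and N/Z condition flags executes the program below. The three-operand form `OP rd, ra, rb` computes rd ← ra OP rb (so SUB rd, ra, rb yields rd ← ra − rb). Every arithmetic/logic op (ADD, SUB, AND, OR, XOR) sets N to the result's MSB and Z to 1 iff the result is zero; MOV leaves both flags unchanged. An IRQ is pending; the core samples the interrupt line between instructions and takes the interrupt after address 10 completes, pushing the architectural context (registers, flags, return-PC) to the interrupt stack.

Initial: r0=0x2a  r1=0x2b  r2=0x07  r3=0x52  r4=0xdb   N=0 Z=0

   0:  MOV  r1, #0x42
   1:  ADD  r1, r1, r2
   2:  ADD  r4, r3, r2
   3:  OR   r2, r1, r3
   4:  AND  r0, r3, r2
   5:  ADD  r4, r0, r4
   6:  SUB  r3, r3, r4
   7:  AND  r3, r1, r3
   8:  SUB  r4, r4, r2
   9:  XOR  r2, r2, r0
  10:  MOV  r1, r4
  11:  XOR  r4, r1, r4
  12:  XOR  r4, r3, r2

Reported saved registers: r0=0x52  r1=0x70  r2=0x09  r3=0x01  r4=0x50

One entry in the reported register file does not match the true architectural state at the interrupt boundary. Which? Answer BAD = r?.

BAD = r1

after  0: r0=0x2a r1=0x42 r2=0x07 r3=0x52 r4=0xdb  N=0 Z=0
after  1: r0=0x2a r1=0x49 r2=0x07 r3=0x52 r4=0xdb  N=0 Z=0
after  2: r0=0x2a r1=0x49 r2=0x07 r3=0x52 r4=0x59  N=0 Z=0
after  3: r0=0x2a r1=0x49 r2=0x5b r3=0x52 r4=0x59  N=0 Z=0
after  4: r0=0x52 r1=0x49 r2=0x5b r3=0x52 r4=0x59  N=0 Z=0
after  5: r0=0x52 r1=0x49 r2=0x5b r3=0x52 r4=0xab  N=1 Z=0
after  6: r0=0x52 r1=0x49 r2=0x5b r3=0xa7 r4=0xab  N=1 Z=0
after  7: r0=0x52 r1=0x49 r2=0x5b r3=0x01 r4=0xab  N=0 Z=0
after  8: r0=0x52 r1=0x49 r2=0x5b r3=0x01 r4=0x50  N=0 Z=0
after  9: r0=0x52 r1=0x49 r2=0x09 r3=0x01 r4=0x50  N=0 Z=0
after 10: r0=0x52 r1=0x50 r2=0x09 r3=0x01 r4=0x50  N=0 Z=0
-- IRQ taken; context saved, return-PC = 11 --
mismatch: r1: reported 0x70 vs actual 0x50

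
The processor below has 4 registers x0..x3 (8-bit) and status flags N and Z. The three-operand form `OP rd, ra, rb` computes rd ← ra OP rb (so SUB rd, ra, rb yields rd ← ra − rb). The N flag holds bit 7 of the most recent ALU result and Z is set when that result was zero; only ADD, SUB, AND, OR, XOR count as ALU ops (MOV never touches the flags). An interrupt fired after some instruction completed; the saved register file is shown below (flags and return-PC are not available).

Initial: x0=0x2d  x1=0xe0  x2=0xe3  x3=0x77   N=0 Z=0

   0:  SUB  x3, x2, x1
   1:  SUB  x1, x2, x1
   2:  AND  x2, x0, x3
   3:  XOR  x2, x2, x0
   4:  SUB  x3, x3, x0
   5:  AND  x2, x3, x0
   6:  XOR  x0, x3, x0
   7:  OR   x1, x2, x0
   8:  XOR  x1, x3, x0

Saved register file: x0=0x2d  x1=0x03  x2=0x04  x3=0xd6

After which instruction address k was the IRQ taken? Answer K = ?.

after  0: x0=0x2d x1=0xe0 x2=0xe3 x3=0x03  N=0 Z=0
after  1: x0=0x2d x1=0x03 x2=0xe3 x3=0x03  N=0 Z=0
after  2: x0=0x2d x1=0x03 x2=0x01 x3=0x03  N=0 Z=0
after  3: x0=0x2d x1=0x03 x2=0x2c x3=0x03  N=0 Z=0
after  4: x0=0x2d x1=0x03 x2=0x2c x3=0xd6  N=1 Z=0
after  5: x0=0x2d x1=0x03 x2=0x04 x3=0xd6  N=0 Z=0
-- IRQ taken; context saved, return-PC = 6 --

K = 5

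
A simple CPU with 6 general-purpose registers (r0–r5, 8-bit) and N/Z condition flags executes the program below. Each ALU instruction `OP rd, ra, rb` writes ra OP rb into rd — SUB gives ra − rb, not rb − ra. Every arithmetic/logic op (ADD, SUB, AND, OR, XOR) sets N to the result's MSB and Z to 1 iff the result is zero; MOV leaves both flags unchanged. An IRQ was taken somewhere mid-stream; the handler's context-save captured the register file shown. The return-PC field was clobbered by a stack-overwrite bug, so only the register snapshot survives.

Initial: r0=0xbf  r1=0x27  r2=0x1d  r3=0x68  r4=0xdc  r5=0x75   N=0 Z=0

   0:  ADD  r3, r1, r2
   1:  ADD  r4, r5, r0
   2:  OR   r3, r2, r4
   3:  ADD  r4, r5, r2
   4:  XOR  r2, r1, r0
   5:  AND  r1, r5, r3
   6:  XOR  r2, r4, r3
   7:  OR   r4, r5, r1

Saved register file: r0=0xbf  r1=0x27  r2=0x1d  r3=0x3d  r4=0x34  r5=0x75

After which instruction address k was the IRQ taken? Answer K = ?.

K = 2

after  0: r0=0xbf r1=0x27 r2=0x1d r3=0x44 r4=0xdc r5=0x75  N=0 Z=0
after  1: r0=0xbf r1=0x27 r2=0x1d r3=0x44 r4=0x34 r5=0x75  N=0 Z=0
after  2: r0=0xbf r1=0x27 r2=0x1d r3=0x3d r4=0x34 r5=0x75  N=0 Z=0
-- IRQ taken; context saved, return-PC = 3 --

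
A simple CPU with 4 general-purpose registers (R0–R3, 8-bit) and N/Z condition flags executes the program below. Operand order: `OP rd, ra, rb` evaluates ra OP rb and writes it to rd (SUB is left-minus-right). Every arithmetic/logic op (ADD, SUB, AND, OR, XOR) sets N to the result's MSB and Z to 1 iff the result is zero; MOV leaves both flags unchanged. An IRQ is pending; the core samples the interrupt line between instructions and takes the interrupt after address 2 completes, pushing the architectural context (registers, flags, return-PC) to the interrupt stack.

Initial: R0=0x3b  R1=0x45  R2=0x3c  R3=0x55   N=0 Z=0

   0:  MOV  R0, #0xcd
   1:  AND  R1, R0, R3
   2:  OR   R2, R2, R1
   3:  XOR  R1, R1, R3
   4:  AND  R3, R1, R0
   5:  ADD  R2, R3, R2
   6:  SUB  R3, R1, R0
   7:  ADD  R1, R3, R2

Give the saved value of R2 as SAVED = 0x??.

after  0: R0=0xcd R1=0x45 R2=0x3c R3=0x55  N=0 Z=0
after  1: R0=0xcd R1=0x45 R2=0x3c R3=0x55  N=0 Z=0
after  2: R0=0xcd R1=0x45 R2=0x7d R3=0x55  N=0 Z=0
-- IRQ taken; context saved, return-PC = 3 --

SAVED = 0x7d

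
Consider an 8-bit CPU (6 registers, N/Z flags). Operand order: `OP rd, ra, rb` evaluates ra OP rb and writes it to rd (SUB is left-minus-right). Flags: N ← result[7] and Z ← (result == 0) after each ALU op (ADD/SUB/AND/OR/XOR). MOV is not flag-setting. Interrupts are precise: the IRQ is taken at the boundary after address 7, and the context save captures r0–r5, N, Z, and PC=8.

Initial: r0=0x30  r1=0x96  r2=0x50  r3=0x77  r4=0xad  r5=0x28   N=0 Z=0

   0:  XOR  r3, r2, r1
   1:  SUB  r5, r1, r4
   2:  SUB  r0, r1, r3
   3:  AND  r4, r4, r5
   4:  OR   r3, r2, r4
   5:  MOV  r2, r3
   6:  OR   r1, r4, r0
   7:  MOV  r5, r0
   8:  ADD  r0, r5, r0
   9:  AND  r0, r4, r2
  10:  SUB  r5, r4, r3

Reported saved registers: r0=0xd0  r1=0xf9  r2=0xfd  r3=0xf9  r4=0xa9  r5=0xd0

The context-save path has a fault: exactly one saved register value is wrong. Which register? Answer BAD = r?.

BAD = r2

after  0: r0=0x30 r1=0x96 r2=0x50 r3=0xc6 r4=0xad r5=0x28  N=1 Z=0
after  1: r0=0x30 r1=0x96 r2=0x50 r3=0xc6 r4=0xad r5=0xe9  N=1 Z=0
after  2: r0=0xd0 r1=0x96 r2=0x50 r3=0xc6 r4=0xad r5=0xe9  N=1 Z=0
after  3: r0=0xd0 r1=0x96 r2=0x50 r3=0xc6 r4=0xa9 r5=0xe9  N=1 Z=0
after  4: r0=0xd0 r1=0x96 r2=0x50 r3=0xf9 r4=0xa9 r5=0xe9  N=1 Z=0
after  5: r0=0xd0 r1=0x96 r2=0xf9 r3=0xf9 r4=0xa9 r5=0xe9  N=1 Z=0
after  6: r0=0xd0 r1=0xf9 r2=0xf9 r3=0xf9 r4=0xa9 r5=0xe9  N=1 Z=0
after  7: r0=0xd0 r1=0xf9 r2=0xf9 r3=0xf9 r4=0xa9 r5=0xd0  N=1 Z=0
-- IRQ taken; context saved, return-PC = 8 --
mismatch: r2: reported 0xfd vs actual 0xf9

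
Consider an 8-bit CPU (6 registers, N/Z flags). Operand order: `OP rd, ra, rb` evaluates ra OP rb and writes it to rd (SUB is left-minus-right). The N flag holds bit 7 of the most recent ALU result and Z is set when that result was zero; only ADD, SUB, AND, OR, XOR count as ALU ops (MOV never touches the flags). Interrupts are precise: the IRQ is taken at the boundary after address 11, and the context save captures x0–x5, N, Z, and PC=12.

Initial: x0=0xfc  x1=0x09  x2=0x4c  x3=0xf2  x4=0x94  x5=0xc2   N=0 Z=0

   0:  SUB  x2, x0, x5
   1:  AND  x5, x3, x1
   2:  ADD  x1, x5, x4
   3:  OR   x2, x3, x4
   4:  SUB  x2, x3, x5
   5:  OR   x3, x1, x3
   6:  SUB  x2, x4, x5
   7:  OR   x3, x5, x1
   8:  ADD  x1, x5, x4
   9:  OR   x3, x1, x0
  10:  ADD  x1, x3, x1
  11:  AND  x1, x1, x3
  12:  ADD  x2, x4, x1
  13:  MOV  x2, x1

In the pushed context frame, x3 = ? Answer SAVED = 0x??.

after  0: x0=0xfc x1=0x09 x2=0x3a x3=0xf2 x4=0x94 x5=0xc2  N=0 Z=0
after  1: x0=0xfc x1=0x09 x2=0x3a x3=0xf2 x4=0x94 x5=0x00  N=0 Z=1
after  2: x0=0xfc x1=0x94 x2=0x3a x3=0xf2 x4=0x94 x5=0x00  N=1 Z=0
after  3: x0=0xfc x1=0x94 x2=0xf6 x3=0xf2 x4=0x94 x5=0x00  N=1 Z=0
after  4: x0=0xfc x1=0x94 x2=0xf2 x3=0xf2 x4=0x94 x5=0x00  N=1 Z=0
after  5: x0=0xfc x1=0x94 x2=0xf2 x3=0xf6 x4=0x94 x5=0x00  N=1 Z=0
after  6: x0=0xfc x1=0x94 x2=0x94 x3=0xf6 x4=0x94 x5=0x00  N=1 Z=0
after  7: x0=0xfc x1=0x94 x2=0x94 x3=0x94 x4=0x94 x5=0x00  N=1 Z=0
after  8: x0=0xfc x1=0x94 x2=0x94 x3=0x94 x4=0x94 x5=0x00  N=1 Z=0
after  9: x0=0xfc x1=0x94 x2=0x94 x3=0xfc x4=0x94 x5=0x00  N=1 Z=0
after 10: x0=0xfc x1=0x90 x2=0x94 x3=0xfc x4=0x94 x5=0x00  N=1 Z=0
after 11: x0=0xfc x1=0x90 x2=0x94 x3=0xfc x4=0x94 x5=0x00  N=1 Z=0
-- IRQ taken; context saved, return-PC = 12 --

SAVED = 0xfc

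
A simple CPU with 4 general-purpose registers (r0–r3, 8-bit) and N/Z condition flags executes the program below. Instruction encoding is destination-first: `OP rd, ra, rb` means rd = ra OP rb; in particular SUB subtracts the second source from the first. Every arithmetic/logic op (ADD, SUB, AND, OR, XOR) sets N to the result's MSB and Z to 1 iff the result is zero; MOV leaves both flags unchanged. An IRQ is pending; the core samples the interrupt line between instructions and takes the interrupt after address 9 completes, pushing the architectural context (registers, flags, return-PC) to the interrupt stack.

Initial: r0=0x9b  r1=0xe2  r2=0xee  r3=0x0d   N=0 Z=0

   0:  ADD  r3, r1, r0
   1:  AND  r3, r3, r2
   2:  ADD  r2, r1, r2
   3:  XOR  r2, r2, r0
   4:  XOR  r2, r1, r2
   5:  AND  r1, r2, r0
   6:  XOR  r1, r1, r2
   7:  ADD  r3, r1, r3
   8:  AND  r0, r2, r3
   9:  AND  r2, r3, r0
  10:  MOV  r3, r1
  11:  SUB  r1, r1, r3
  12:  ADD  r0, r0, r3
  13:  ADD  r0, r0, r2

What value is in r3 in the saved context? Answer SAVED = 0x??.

after  0: r0=0x9b r1=0xe2 r2=0xee r3=0x7d  N=0 Z=0
after  1: r0=0x9b r1=0xe2 r2=0xee r3=0x6c  N=0 Z=0
after  2: r0=0x9b r1=0xe2 r2=0xd0 r3=0x6c  N=1 Z=0
after  3: r0=0x9b r1=0xe2 r2=0x4b r3=0x6c  N=0 Z=0
after  4: r0=0x9b r1=0xe2 r2=0xa9 r3=0x6c  N=1 Z=0
after  5: r0=0x9b r1=0x89 r2=0xa9 r3=0x6c  N=1 Z=0
after  6: r0=0x9b r1=0x20 r2=0xa9 r3=0x6c  N=0 Z=0
after  7: r0=0x9b r1=0x20 r2=0xa9 r3=0x8c  N=1 Z=0
after  8: r0=0x88 r1=0x20 r2=0xa9 r3=0x8c  N=1 Z=0
after  9: r0=0x88 r1=0x20 r2=0x88 r3=0x8c  N=1 Z=0
-- IRQ taken; context saved, return-PC = 10 --

SAVED = 0x8c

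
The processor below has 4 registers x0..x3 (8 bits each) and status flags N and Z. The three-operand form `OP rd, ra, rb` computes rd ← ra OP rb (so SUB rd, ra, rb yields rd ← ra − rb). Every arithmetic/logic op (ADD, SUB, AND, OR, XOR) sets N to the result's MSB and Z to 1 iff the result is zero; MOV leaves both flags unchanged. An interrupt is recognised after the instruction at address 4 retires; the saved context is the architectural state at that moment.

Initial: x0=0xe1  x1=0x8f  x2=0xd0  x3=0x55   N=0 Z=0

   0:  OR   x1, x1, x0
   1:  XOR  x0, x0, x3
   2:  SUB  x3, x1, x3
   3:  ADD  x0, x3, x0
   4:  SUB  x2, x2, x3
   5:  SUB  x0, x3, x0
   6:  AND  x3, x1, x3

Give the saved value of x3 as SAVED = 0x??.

after  0: x0=0xe1 x1=0xef x2=0xd0 x3=0x55  N=1 Z=0
after  1: x0=0xb4 x1=0xef x2=0xd0 x3=0x55  N=1 Z=0
after  2: x0=0xb4 x1=0xef x2=0xd0 x3=0x9a  N=1 Z=0
after  3: x0=0x4e x1=0xef x2=0xd0 x3=0x9a  N=0 Z=0
after  4: x0=0x4e x1=0xef x2=0x36 x3=0x9a  N=0 Z=0
-- IRQ taken; context saved, return-PC = 5 --

SAVED = 0x9a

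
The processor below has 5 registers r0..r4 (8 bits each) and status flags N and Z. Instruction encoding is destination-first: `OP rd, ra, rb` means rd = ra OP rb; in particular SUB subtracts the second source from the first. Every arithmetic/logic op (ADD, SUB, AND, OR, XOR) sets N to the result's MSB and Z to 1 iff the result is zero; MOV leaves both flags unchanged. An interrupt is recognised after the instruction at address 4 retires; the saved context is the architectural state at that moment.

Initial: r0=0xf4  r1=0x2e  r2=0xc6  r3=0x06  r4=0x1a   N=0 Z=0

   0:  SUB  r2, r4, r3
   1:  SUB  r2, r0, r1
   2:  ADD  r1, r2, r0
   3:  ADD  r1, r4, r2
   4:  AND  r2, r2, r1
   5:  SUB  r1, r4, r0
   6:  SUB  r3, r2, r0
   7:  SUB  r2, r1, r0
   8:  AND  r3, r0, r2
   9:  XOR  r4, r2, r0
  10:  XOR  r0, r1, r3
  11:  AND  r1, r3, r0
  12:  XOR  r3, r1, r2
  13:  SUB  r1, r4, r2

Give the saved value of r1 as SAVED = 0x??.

after  0: r0=0xf4 r1=0x2e r2=0x14 r3=0x06 r4=0x1a  N=0 Z=0
after  1: r0=0xf4 r1=0x2e r2=0xc6 r3=0x06 r4=0x1a  N=1 Z=0
after  2: r0=0xf4 r1=0xba r2=0xc6 r3=0x06 r4=0x1a  N=1 Z=0
after  3: r0=0xf4 r1=0xe0 r2=0xc6 r3=0x06 r4=0x1a  N=1 Z=0
after  4: r0=0xf4 r1=0xe0 r2=0xc0 r3=0x06 r4=0x1a  N=1 Z=0
-- IRQ taken; context saved, return-PC = 5 --

SAVED = 0xe0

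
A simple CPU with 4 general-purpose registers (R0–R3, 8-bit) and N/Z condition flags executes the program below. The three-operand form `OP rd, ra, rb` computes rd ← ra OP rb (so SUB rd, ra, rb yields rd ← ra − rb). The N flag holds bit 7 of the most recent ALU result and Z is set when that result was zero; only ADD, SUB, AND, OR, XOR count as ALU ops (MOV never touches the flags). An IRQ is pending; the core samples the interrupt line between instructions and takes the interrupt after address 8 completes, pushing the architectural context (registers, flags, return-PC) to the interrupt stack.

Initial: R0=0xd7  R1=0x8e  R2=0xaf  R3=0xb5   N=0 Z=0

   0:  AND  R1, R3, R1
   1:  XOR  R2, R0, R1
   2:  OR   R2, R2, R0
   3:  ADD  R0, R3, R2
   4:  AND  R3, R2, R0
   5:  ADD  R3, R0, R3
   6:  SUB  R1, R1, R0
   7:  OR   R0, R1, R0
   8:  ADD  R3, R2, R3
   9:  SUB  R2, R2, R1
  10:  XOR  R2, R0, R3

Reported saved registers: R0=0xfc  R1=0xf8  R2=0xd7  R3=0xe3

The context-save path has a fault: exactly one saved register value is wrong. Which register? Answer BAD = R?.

BAD = R3

after  0: R0=0xd7 R1=0x84 R2=0xaf R3=0xb5  N=1 Z=0
after  1: R0=0xd7 R1=0x84 R2=0x53 R3=0xb5  N=0 Z=0
after  2: R0=0xd7 R1=0x84 R2=0xd7 R3=0xb5  N=1 Z=0
after  3: R0=0x8c R1=0x84 R2=0xd7 R3=0xb5  N=1 Z=0
after  4: R0=0x8c R1=0x84 R2=0xd7 R3=0x84  N=1 Z=0
after  5: R0=0x8c R1=0x84 R2=0xd7 R3=0x10  N=0 Z=0
after  6: R0=0x8c R1=0xf8 R2=0xd7 R3=0x10  N=1 Z=0
after  7: R0=0xfc R1=0xf8 R2=0xd7 R3=0x10  N=1 Z=0
after  8: R0=0xfc R1=0xf8 R2=0xd7 R3=0xe7  N=1 Z=0
-- IRQ taken; context saved, return-PC = 9 --
mismatch: R3: reported 0xe3 vs actual 0xe7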